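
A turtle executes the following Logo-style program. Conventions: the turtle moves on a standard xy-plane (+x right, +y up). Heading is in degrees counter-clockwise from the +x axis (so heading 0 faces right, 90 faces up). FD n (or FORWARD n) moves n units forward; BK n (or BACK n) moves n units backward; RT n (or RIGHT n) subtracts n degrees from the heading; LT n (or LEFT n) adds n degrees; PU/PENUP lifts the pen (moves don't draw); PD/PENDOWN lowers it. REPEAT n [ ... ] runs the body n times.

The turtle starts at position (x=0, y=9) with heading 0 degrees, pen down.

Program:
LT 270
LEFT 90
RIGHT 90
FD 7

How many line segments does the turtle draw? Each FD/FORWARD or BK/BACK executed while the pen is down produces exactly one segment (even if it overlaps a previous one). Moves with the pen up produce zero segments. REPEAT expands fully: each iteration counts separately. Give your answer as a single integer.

Answer: 1

Derivation:
Executing turtle program step by step:
Start: pos=(0,9), heading=0, pen down
LT 270: heading 0 -> 270
LT 90: heading 270 -> 0
RT 90: heading 0 -> 270
FD 7: (0,9) -> (0,2) [heading=270, draw]
Final: pos=(0,2), heading=270, 1 segment(s) drawn
Segments drawn: 1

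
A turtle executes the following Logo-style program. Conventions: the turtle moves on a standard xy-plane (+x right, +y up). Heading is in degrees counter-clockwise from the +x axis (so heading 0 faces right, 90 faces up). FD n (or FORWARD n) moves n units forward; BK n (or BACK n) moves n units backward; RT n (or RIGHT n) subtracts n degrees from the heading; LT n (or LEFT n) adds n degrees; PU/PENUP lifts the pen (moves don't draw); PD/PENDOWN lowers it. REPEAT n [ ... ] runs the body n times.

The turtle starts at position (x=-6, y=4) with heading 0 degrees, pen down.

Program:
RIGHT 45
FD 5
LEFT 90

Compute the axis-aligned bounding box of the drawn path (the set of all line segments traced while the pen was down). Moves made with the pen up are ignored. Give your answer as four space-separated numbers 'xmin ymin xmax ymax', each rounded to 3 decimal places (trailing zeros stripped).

Answer: -6 0.464 -2.464 4

Derivation:
Executing turtle program step by step:
Start: pos=(-6,4), heading=0, pen down
RT 45: heading 0 -> 315
FD 5: (-6,4) -> (-2.464,0.464) [heading=315, draw]
LT 90: heading 315 -> 45
Final: pos=(-2.464,0.464), heading=45, 1 segment(s) drawn

Segment endpoints: x in {-6, -2.464}, y in {0.464, 4}
xmin=-6, ymin=0.464, xmax=-2.464, ymax=4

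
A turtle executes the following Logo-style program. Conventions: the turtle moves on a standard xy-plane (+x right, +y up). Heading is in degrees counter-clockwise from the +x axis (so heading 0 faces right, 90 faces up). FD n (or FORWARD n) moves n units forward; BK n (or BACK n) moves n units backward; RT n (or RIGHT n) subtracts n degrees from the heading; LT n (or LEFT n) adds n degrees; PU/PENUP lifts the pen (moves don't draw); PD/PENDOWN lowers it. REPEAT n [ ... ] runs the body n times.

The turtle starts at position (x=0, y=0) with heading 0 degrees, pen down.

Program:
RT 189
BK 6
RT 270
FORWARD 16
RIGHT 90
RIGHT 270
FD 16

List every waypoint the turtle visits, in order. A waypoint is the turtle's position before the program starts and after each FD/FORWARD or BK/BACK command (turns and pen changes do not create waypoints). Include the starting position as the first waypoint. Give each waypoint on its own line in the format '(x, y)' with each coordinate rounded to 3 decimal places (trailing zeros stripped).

Answer: (0, 0)
(5.926, -0.939)
(3.423, -16.742)
(0.92, -32.545)

Derivation:
Executing turtle program step by step:
Start: pos=(0,0), heading=0, pen down
RT 189: heading 0 -> 171
BK 6: (0,0) -> (5.926,-0.939) [heading=171, draw]
RT 270: heading 171 -> 261
FD 16: (5.926,-0.939) -> (3.423,-16.742) [heading=261, draw]
RT 90: heading 261 -> 171
RT 270: heading 171 -> 261
FD 16: (3.423,-16.742) -> (0.92,-32.545) [heading=261, draw]
Final: pos=(0.92,-32.545), heading=261, 3 segment(s) drawn
Waypoints (4 total):
(0, 0)
(5.926, -0.939)
(3.423, -16.742)
(0.92, -32.545)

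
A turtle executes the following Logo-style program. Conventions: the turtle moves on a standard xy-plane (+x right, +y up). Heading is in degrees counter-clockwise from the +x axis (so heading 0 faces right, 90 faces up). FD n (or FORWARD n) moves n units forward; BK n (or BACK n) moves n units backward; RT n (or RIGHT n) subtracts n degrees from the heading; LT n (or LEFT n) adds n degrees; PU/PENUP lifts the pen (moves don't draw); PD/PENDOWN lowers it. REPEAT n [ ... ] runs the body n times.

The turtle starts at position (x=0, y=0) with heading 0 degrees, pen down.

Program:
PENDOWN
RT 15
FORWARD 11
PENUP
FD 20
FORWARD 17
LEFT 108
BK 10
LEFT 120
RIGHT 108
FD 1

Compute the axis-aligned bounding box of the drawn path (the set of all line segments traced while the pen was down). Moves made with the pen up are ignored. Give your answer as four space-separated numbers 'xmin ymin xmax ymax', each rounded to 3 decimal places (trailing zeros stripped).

Answer: 0 -2.847 10.625 0

Derivation:
Executing turtle program step by step:
Start: pos=(0,0), heading=0, pen down
PD: pen down
RT 15: heading 0 -> 345
FD 11: (0,0) -> (10.625,-2.847) [heading=345, draw]
PU: pen up
FD 20: (10.625,-2.847) -> (29.944,-8.023) [heading=345, move]
FD 17: (29.944,-8.023) -> (46.364,-12.423) [heading=345, move]
LT 108: heading 345 -> 93
BK 10: (46.364,-12.423) -> (46.888,-22.41) [heading=93, move]
LT 120: heading 93 -> 213
RT 108: heading 213 -> 105
FD 1: (46.888,-22.41) -> (46.629,-21.444) [heading=105, move]
Final: pos=(46.629,-21.444), heading=105, 1 segment(s) drawn

Segment endpoints: x in {0, 10.625}, y in {-2.847, 0}
xmin=0, ymin=-2.847, xmax=10.625, ymax=0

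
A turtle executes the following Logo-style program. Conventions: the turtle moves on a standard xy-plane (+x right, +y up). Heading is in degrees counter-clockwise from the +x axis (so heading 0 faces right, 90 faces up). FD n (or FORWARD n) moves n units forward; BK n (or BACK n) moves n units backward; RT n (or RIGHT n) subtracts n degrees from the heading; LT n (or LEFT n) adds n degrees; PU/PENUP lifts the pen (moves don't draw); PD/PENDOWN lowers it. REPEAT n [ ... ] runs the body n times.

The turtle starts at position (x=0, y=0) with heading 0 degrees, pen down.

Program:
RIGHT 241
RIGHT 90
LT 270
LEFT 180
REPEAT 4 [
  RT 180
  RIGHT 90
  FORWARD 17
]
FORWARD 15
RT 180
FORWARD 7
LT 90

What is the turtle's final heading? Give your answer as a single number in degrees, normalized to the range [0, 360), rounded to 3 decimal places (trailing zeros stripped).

Executing turtle program step by step:
Start: pos=(0,0), heading=0, pen down
RT 241: heading 0 -> 119
RT 90: heading 119 -> 29
LT 270: heading 29 -> 299
LT 180: heading 299 -> 119
REPEAT 4 [
  -- iteration 1/4 --
  RT 180: heading 119 -> 299
  RT 90: heading 299 -> 209
  FD 17: (0,0) -> (-14.869,-8.242) [heading=209, draw]
  -- iteration 2/4 --
  RT 180: heading 209 -> 29
  RT 90: heading 29 -> 299
  FD 17: (-14.869,-8.242) -> (-6.627,-23.11) [heading=299, draw]
  -- iteration 3/4 --
  RT 180: heading 299 -> 119
  RT 90: heading 119 -> 29
  FD 17: (-6.627,-23.11) -> (8.242,-14.869) [heading=29, draw]
  -- iteration 4/4 --
  RT 180: heading 29 -> 209
  RT 90: heading 209 -> 119
  FD 17: (8.242,-14.869) -> (0,0) [heading=119, draw]
]
FD 15: (0,0) -> (-7.272,13.119) [heading=119, draw]
RT 180: heading 119 -> 299
FD 7: (-7.272,13.119) -> (-3.878,6.997) [heading=299, draw]
LT 90: heading 299 -> 29
Final: pos=(-3.878,6.997), heading=29, 6 segment(s) drawn

Answer: 29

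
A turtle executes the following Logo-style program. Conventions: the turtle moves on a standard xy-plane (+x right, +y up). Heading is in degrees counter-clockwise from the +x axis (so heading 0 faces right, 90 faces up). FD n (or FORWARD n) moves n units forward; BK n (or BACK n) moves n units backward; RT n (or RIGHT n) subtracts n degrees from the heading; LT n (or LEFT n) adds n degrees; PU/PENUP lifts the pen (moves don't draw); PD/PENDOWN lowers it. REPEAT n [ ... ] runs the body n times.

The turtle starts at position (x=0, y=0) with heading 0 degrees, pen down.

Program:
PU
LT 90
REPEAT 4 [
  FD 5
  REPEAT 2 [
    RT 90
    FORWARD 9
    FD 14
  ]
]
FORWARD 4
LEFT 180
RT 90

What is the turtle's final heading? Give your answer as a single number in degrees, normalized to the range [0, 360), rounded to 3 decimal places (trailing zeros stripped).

Executing turtle program step by step:
Start: pos=(0,0), heading=0, pen down
PU: pen up
LT 90: heading 0 -> 90
REPEAT 4 [
  -- iteration 1/4 --
  FD 5: (0,0) -> (0,5) [heading=90, move]
  REPEAT 2 [
    -- iteration 1/2 --
    RT 90: heading 90 -> 0
    FD 9: (0,5) -> (9,5) [heading=0, move]
    FD 14: (9,5) -> (23,5) [heading=0, move]
    -- iteration 2/2 --
    RT 90: heading 0 -> 270
    FD 9: (23,5) -> (23,-4) [heading=270, move]
    FD 14: (23,-4) -> (23,-18) [heading=270, move]
  ]
  -- iteration 2/4 --
  FD 5: (23,-18) -> (23,-23) [heading=270, move]
  REPEAT 2 [
    -- iteration 1/2 --
    RT 90: heading 270 -> 180
    FD 9: (23,-23) -> (14,-23) [heading=180, move]
    FD 14: (14,-23) -> (0,-23) [heading=180, move]
    -- iteration 2/2 --
    RT 90: heading 180 -> 90
    FD 9: (0,-23) -> (0,-14) [heading=90, move]
    FD 14: (0,-14) -> (0,0) [heading=90, move]
  ]
  -- iteration 3/4 --
  FD 5: (0,0) -> (0,5) [heading=90, move]
  REPEAT 2 [
    -- iteration 1/2 --
    RT 90: heading 90 -> 0
    FD 9: (0,5) -> (9,5) [heading=0, move]
    FD 14: (9,5) -> (23,5) [heading=0, move]
    -- iteration 2/2 --
    RT 90: heading 0 -> 270
    FD 9: (23,5) -> (23,-4) [heading=270, move]
    FD 14: (23,-4) -> (23,-18) [heading=270, move]
  ]
  -- iteration 4/4 --
  FD 5: (23,-18) -> (23,-23) [heading=270, move]
  REPEAT 2 [
    -- iteration 1/2 --
    RT 90: heading 270 -> 180
    FD 9: (23,-23) -> (14,-23) [heading=180, move]
    FD 14: (14,-23) -> (0,-23) [heading=180, move]
    -- iteration 2/2 --
    RT 90: heading 180 -> 90
    FD 9: (0,-23) -> (0,-14) [heading=90, move]
    FD 14: (0,-14) -> (0,0) [heading=90, move]
  ]
]
FD 4: (0,0) -> (0,4) [heading=90, move]
LT 180: heading 90 -> 270
RT 90: heading 270 -> 180
Final: pos=(0,4), heading=180, 0 segment(s) drawn

Answer: 180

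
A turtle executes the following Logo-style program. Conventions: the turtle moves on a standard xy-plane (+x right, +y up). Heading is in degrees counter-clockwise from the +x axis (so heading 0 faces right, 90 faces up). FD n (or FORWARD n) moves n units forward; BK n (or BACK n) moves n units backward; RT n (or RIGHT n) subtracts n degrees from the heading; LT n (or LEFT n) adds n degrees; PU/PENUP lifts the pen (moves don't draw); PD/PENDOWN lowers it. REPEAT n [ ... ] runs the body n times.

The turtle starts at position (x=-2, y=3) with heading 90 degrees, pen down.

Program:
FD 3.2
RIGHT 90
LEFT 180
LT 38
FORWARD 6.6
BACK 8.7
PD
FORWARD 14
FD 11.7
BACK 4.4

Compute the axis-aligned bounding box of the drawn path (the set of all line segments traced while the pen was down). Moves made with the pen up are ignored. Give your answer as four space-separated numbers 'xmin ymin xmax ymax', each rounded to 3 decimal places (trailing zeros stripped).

Answer: -20.597 -8.33 -0.345 7.493

Derivation:
Executing turtle program step by step:
Start: pos=(-2,3), heading=90, pen down
FD 3.2: (-2,3) -> (-2,6.2) [heading=90, draw]
RT 90: heading 90 -> 0
LT 180: heading 0 -> 180
LT 38: heading 180 -> 218
FD 6.6: (-2,6.2) -> (-7.201,2.137) [heading=218, draw]
BK 8.7: (-7.201,2.137) -> (-0.345,7.493) [heading=218, draw]
PD: pen down
FD 14: (-0.345,7.493) -> (-11.377,-1.126) [heading=218, draw]
FD 11.7: (-11.377,-1.126) -> (-20.597,-8.33) [heading=218, draw]
BK 4.4: (-20.597,-8.33) -> (-17.13,-5.621) [heading=218, draw]
Final: pos=(-17.13,-5.621), heading=218, 6 segment(s) drawn

Segment endpoints: x in {-20.597, -17.13, -11.377, -7.201, -2, -2, -0.345}, y in {-8.33, -5.621, -1.126, 2.137, 3, 6.2, 7.493}
xmin=-20.597, ymin=-8.33, xmax=-0.345, ymax=7.493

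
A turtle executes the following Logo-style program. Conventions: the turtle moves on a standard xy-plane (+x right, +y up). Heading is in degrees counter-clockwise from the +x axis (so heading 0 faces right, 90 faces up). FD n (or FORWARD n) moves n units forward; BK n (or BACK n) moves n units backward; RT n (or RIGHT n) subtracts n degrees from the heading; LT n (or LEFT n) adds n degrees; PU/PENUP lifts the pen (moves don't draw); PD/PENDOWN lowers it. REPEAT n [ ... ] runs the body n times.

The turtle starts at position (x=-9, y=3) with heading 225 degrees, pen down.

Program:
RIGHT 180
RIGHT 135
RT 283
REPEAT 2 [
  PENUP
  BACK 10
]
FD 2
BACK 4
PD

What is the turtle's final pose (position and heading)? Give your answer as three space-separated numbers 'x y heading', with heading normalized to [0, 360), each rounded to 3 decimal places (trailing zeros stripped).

Executing turtle program step by step:
Start: pos=(-9,3), heading=225, pen down
RT 180: heading 225 -> 45
RT 135: heading 45 -> 270
RT 283: heading 270 -> 347
REPEAT 2 [
  -- iteration 1/2 --
  PU: pen up
  BK 10: (-9,3) -> (-18.744,5.25) [heading=347, move]
  -- iteration 2/2 --
  PU: pen up
  BK 10: (-18.744,5.25) -> (-28.487,7.499) [heading=347, move]
]
FD 2: (-28.487,7.499) -> (-26.539,7.049) [heading=347, move]
BK 4: (-26.539,7.049) -> (-30.436,7.949) [heading=347, move]
PD: pen down
Final: pos=(-30.436,7.949), heading=347, 0 segment(s) drawn

Answer: -30.436 7.949 347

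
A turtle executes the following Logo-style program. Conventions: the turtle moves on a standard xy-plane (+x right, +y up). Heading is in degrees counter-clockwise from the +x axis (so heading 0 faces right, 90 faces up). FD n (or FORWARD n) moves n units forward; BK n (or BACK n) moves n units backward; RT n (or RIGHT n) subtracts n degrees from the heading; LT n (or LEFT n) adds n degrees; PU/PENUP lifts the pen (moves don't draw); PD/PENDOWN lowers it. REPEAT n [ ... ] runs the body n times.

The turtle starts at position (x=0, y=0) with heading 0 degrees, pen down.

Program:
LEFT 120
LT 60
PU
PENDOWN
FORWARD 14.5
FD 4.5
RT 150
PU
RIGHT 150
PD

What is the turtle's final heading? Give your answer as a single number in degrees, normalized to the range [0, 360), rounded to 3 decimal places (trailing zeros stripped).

Executing turtle program step by step:
Start: pos=(0,0), heading=0, pen down
LT 120: heading 0 -> 120
LT 60: heading 120 -> 180
PU: pen up
PD: pen down
FD 14.5: (0,0) -> (-14.5,0) [heading=180, draw]
FD 4.5: (-14.5,0) -> (-19,0) [heading=180, draw]
RT 150: heading 180 -> 30
PU: pen up
RT 150: heading 30 -> 240
PD: pen down
Final: pos=(-19,0), heading=240, 2 segment(s) drawn

Answer: 240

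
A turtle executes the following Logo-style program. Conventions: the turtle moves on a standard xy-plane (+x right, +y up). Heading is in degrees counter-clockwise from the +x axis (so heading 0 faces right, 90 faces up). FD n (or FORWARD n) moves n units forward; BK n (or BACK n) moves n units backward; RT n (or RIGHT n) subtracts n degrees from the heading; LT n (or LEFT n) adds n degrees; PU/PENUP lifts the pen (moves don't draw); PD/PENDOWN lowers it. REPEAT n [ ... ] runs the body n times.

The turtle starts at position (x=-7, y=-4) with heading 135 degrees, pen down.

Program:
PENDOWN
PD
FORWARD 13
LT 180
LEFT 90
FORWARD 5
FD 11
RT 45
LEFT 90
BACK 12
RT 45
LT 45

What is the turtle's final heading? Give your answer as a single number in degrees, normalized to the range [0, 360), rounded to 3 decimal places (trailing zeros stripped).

Executing turtle program step by step:
Start: pos=(-7,-4), heading=135, pen down
PD: pen down
PD: pen down
FD 13: (-7,-4) -> (-16.192,5.192) [heading=135, draw]
LT 180: heading 135 -> 315
LT 90: heading 315 -> 45
FD 5: (-16.192,5.192) -> (-12.657,8.728) [heading=45, draw]
FD 11: (-12.657,8.728) -> (-4.879,16.506) [heading=45, draw]
RT 45: heading 45 -> 0
LT 90: heading 0 -> 90
BK 12: (-4.879,16.506) -> (-4.879,4.506) [heading=90, draw]
RT 45: heading 90 -> 45
LT 45: heading 45 -> 90
Final: pos=(-4.879,4.506), heading=90, 4 segment(s) drawn

Answer: 90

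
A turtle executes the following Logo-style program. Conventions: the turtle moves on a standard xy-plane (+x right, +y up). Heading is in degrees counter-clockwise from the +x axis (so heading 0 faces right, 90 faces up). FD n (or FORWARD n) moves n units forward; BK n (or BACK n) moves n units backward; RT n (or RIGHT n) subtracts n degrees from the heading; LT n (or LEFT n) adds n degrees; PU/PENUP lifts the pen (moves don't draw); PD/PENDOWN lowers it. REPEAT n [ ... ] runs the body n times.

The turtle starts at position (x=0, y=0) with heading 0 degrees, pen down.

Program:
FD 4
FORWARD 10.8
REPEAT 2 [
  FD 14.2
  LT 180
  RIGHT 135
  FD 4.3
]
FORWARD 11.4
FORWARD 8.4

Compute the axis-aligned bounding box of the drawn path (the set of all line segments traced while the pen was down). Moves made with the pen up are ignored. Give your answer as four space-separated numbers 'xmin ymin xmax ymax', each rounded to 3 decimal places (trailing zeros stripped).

Executing turtle program step by step:
Start: pos=(0,0), heading=0, pen down
FD 4: (0,0) -> (4,0) [heading=0, draw]
FD 10.8: (4,0) -> (14.8,0) [heading=0, draw]
REPEAT 2 [
  -- iteration 1/2 --
  FD 14.2: (14.8,0) -> (29,0) [heading=0, draw]
  LT 180: heading 0 -> 180
  RT 135: heading 180 -> 45
  FD 4.3: (29,0) -> (32.041,3.041) [heading=45, draw]
  -- iteration 2/2 --
  FD 14.2: (32.041,3.041) -> (42.081,13.081) [heading=45, draw]
  LT 180: heading 45 -> 225
  RT 135: heading 225 -> 90
  FD 4.3: (42.081,13.081) -> (42.081,17.381) [heading=90, draw]
]
FD 11.4: (42.081,17.381) -> (42.081,28.781) [heading=90, draw]
FD 8.4: (42.081,28.781) -> (42.081,37.181) [heading=90, draw]
Final: pos=(42.081,37.181), heading=90, 8 segment(s) drawn

Segment endpoints: x in {0, 4, 14.8, 29, 32.041, 42.081}, y in {0, 3.041, 13.081, 17.381, 28.781, 37.181}
xmin=0, ymin=0, xmax=42.081, ymax=37.181

Answer: 0 0 42.081 37.181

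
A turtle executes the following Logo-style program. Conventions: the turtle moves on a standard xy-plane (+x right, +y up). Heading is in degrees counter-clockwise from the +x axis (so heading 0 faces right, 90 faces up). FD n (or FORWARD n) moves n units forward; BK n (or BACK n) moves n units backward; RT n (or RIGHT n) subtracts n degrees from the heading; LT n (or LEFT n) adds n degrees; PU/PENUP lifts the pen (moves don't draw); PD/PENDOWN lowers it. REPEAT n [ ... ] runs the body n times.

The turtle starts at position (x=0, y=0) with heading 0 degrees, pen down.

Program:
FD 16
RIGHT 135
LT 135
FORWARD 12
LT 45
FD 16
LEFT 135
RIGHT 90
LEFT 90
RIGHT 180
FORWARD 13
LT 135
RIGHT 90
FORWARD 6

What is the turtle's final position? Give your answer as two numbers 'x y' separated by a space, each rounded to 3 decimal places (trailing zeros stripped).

Executing turtle program step by step:
Start: pos=(0,0), heading=0, pen down
FD 16: (0,0) -> (16,0) [heading=0, draw]
RT 135: heading 0 -> 225
LT 135: heading 225 -> 0
FD 12: (16,0) -> (28,0) [heading=0, draw]
LT 45: heading 0 -> 45
FD 16: (28,0) -> (39.314,11.314) [heading=45, draw]
LT 135: heading 45 -> 180
RT 90: heading 180 -> 90
LT 90: heading 90 -> 180
RT 180: heading 180 -> 0
FD 13: (39.314,11.314) -> (52.314,11.314) [heading=0, draw]
LT 135: heading 0 -> 135
RT 90: heading 135 -> 45
FD 6: (52.314,11.314) -> (56.556,15.556) [heading=45, draw]
Final: pos=(56.556,15.556), heading=45, 5 segment(s) drawn

Answer: 56.556 15.556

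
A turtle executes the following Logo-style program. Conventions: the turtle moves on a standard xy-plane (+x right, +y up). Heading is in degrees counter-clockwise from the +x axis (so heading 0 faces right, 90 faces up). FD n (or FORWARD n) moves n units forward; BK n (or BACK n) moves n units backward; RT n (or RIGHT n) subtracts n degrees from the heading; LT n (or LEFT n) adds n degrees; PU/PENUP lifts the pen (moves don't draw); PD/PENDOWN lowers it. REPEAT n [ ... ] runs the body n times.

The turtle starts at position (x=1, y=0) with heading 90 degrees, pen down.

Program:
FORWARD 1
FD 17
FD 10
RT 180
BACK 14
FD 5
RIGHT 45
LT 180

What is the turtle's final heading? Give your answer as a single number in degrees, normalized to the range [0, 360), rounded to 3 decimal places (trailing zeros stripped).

Executing turtle program step by step:
Start: pos=(1,0), heading=90, pen down
FD 1: (1,0) -> (1,1) [heading=90, draw]
FD 17: (1,1) -> (1,18) [heading=90, draw]
FD 10: (1,18) -> (1,28) [heading=90, draw]
RT 180: heading 90 -> 270
BK 14: (1,28) -> (1,42) [heading=270, draw]
FD 5: (1,42) -> (1,37) [heading=270, draw]
RT 45: heading 270 -> 225
LT 180: heading 225 -> 45
Final: pos=(1,37), heading=45, 5 segment(s) drawn

Answer: 45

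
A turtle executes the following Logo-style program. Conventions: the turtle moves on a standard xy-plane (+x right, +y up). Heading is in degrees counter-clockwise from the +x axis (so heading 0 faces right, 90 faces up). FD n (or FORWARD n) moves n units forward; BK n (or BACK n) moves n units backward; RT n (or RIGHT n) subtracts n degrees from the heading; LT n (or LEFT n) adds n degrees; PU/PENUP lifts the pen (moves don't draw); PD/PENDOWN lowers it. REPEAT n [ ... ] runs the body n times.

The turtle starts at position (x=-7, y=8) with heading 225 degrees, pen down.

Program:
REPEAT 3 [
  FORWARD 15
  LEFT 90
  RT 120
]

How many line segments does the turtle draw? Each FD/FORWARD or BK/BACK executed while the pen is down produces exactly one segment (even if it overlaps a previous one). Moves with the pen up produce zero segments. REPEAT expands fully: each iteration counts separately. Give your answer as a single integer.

Answer: 3

Derivation:
Executing turtle program step by step:
Start: pos=(-7,8), heading=225, pen down
REPEAT 3 [
  -- iteration 1/3 --
  FD 15: (-7,8) -> (-17.607,-2.607) [heading=225, draw]
  LT 90: heading 225 -> 315
  RT 120: heading 315 -> 195
  -- iteration 2/3 --
  FD 15: (-17.607,-2.607) -> (-32.095,-6.489) [heading=195, draw]
  LT 90: heading 195 -> 285
  RT 120: heading 285 -> 165
  -- iteration 3/3 --
  FD 15: (-32.095,-6.489) -> (-46.584,-2.607) [heading=165, draw]
  LT 90: heading 165 -> 255
  RT 120: heading 255 -> 135
]
Final: pos=(-46.584,-2.607), heading=135, 3 segment(s) drawn
Segments drawn: 3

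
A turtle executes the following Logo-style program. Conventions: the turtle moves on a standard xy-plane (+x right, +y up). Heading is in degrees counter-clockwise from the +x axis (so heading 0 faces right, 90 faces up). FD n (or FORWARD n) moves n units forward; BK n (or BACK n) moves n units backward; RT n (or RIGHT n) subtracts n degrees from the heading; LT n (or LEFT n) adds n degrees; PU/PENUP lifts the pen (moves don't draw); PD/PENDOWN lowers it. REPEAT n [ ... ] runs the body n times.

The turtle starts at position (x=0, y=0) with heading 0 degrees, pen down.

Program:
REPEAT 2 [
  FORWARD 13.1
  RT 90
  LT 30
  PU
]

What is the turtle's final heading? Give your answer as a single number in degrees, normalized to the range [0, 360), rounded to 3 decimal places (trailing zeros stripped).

Answer: 240

Derivation:
Executing turtle program step by step:
Start: pos=(0,0), heading=0, pen down
REPEAT 2 [
  -- iteration 1/2 --
  FD 13.1: (0,0) -> (13.1,0) [heading=0, draw]
  RT 90: heading 0 -> 270
  LT 30: heading 270 -> 300
  PU: pen up
  -- iteration 2/2 --
  FD 13.1: (13.1,0) -> (19.65,-11.345) [heading=300, move]
  RT 90: heading 300 -> 210
  LT 30: heading 210 -> 240
  PU: pen up
]
Final: pos=(19.65,-11.345), heading=240, 1 segment(s) drawn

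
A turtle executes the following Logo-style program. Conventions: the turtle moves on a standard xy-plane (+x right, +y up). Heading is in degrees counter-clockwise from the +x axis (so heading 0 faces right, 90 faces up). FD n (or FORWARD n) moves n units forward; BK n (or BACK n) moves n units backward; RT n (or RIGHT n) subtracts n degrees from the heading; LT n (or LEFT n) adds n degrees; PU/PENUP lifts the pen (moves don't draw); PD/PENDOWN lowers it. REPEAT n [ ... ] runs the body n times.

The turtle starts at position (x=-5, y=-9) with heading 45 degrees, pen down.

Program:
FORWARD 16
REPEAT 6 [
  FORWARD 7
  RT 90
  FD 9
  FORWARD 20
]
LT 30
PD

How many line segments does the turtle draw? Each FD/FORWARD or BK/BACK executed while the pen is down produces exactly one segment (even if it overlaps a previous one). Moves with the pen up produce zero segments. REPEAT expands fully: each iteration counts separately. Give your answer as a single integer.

Answer: 19

Derivation:
Executing turtle program step by step:
Start: pos=(-5,-9), heading=45, pen down
FD 16: (-5,-9) -> (6.314,2.314) [heading=45, draw]
REPEAT 6 [
  -- iteration 1/6 --
  FD 7: (6.314,2.314) -> (11.263,7.263) [heading=45, draw]
  RT 90: heading 45 -> 315
  FD 9: (11.263,7.263) -> (17.627,0.899) [heading=315, draw]
  FD 20: (17.627,0.899) -> (31.77,-13.243) [heading=315, draw]
  -- iteration 2/6 --
  FD 7: (31.77,-13.243) -> (36.719,-18.192) [heading=315, draw]
  RT 90: heading 315 -> 225
  FD 9: (36.719,-18.192) -> (30.355,-24.556) [heading=225, draw]
  FD 20: (30.355,-24.556) -> (16.213,-38.698) [heading=225, draw]
  -- iteration 3/6 --
  FD 7: (16.213,-38.698) -> (11.263,-43.648) [heading=225, draw]
  RT 90: heading 225 -> 135
  FD 9: (11.263,-43.648) -> (4.899,-37.284) [heading=135, draw]
  FD 20: (4.899,-37.284) -> (-9.243,-23.142) [heading=135, draw]
  -- iteration 4/6 --
  FD 7: (-9.243,-23.142) -> (-14.192,-18.192) [heading=135, draw]
  RT 90: heading 135 -> 45
  FD 9: (-14.192,-18.192) -> (-7.828,-11.828) [heading=45, draw]
  FD 20: (-7.828,-11.828) -> (6.314,2.314) [heading=45, draw]
  -- iteration 5/6 --
  FD 7: (6.314,2.314) -> (11.263,7.263) [heading=45, draw]
  RT 90: heading 45 -> 315
  FD 9: (11.263,7.263) -> (17.627,0.899) [heading=315, draw]
  FD 20: (17.627,0.899) -> (31.77,-13.243) [heading=315, draw]
  -- iteration 6/6 --
  FD 7: (31.77,-13.243) -> (36.719,-18.192) [heading=315, draw]
  RT 90: heading 315 -> 225
  FD 9: (36.719,-18.192) -> (30.355,-24.556) [heading=225, draw]
  FD 20: (30.355,-24.556) -> (16.213,-38.698) [heading=225, draw]
]
LT 30: heading 225 -> 255
PD: pen down
Final: pos=(16.213,-38.698), heading=255, 19 segment(s) drawn
Segments drawn: 19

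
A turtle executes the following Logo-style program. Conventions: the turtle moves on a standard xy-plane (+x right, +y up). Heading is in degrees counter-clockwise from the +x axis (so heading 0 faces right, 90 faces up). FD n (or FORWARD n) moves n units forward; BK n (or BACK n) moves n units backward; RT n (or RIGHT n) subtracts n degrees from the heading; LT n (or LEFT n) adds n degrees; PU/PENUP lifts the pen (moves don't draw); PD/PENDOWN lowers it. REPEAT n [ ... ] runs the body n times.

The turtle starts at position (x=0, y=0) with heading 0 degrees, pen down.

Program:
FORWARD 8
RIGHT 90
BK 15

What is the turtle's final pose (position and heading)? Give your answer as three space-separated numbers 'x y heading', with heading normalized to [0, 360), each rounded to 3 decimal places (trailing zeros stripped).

Executing turtle program step by step:
Start: pos=(0,0), heading=0, pen down
FD 8: (0,0) -> (8,0) [heading=0, draw]
RT 90: heading 0 -> 270
BK 15: (8,0) -> (8,15) [heading=270, draw]
Final: pos=(8,15), heading=270, 2 segment(s) drawn

Answer: 8 15 270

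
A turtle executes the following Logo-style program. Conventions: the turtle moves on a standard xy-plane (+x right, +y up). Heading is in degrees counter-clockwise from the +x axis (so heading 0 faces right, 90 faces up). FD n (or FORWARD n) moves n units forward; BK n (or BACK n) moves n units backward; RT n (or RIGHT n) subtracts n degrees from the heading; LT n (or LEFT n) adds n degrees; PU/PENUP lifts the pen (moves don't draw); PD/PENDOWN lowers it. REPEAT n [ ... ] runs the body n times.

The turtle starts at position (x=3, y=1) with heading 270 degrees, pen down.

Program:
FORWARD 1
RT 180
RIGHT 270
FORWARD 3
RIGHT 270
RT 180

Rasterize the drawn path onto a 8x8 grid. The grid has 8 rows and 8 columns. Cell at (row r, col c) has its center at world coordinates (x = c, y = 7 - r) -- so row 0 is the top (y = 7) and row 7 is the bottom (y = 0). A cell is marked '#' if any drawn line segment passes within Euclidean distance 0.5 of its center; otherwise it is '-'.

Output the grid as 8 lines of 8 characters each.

Segment 0: (3,1) -> (3,0)
Segment 1: (3,0) -> (0,-0)

Answer: --------
--------
--------
--------
--------
--------
---#----
####----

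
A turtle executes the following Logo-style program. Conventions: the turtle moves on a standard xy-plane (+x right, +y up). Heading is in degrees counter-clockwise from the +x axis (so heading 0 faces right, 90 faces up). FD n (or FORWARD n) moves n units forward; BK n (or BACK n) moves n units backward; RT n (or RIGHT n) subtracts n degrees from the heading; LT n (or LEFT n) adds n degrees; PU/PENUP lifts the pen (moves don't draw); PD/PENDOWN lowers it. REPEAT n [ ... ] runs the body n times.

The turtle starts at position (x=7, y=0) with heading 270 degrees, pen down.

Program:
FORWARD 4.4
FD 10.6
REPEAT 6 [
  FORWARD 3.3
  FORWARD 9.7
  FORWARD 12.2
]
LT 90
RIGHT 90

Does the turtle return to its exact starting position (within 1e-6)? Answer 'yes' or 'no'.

Answer: no

Derivation:
Executing turtle program step by step:
Start: pos=(7,0), heading=270, pen down
FD 4.4: (7,0) -> (7,-4.4) [heading=270, draw]
FD 10.6: (7,-4.4) -> (7,-15) [heading=270, draw]
REPEAT 6 [
  -- iteration 1/6 --
  FD 3.3: (7,-15) -> (7,-18.3) [heading=270, draw]
  FD 9.7: (7,-18.3) -> (7,-28) [heading=270, draw]
  FD 12.2: (7,-28) -> (7,-40.2) [heading=270, draw]
  -- iteration 2/6 --
  FD 3.3: (7,-40.2) -> (7,-43.5) [heading=270, draw]
  FD 9.7: (7,-43.5) -> (7,-53.2) [heading=270, draw]
  FD 12.2: (7,-53.2) -> (7,-65.4) [heading=270, draw]
  -- iteration 3/6 --
  FD 3.3: (7,-65.4) -> (7,-68.7) [heading=270, draw]
  FD 9.7: (7,-68.7) -> (7,-78.4) [heading=270, draw]
  FD 12.2: (7,-78.4) -> (7,-90.6) [heading=270, draw]
  -- iteration 4/6 --
  FD 3.3: (7,-90.6) -> (7,-93.9) [heading=270, draw]
  FD 9.7: (7,-93.9) -> (7,-103.6) [heading=270, draw]
  FD 12.2: (7,-103.6) -> (7,-115.8) [heading=270, draw]
  -- iteration 5/6 --
  FD 3.3: (7,-115.8) -> (7,-119.1) [heading=270, draw]
  FD 9.7: (7,-119.1) -> (7,-128.8) [heading=270, draw]
  FD 12.2: (7,-128.8) -> (7,-141) [heading=270, draw]
  -- iteration 6/6 --
  FD 3.3: (7,-141) -> (7,-144.3) [heading=270, draw]
  FD 9.7: (7,-144.3) -> (7,-154) [heading=270, draw]
  FD 12.2: (7,-154) -> (7,-166.2) [heading=270, draw]
]
LT 90: heading 270 -> 0
RT 90: heading 0 -> 270
Final: pos=(7,-166.2), heading=270, 20 segment(s) drawn

Start position: (7, 0)
Final position: (7, -166.2)
Distance = 166.2; >= 1e-6 -> NOT closed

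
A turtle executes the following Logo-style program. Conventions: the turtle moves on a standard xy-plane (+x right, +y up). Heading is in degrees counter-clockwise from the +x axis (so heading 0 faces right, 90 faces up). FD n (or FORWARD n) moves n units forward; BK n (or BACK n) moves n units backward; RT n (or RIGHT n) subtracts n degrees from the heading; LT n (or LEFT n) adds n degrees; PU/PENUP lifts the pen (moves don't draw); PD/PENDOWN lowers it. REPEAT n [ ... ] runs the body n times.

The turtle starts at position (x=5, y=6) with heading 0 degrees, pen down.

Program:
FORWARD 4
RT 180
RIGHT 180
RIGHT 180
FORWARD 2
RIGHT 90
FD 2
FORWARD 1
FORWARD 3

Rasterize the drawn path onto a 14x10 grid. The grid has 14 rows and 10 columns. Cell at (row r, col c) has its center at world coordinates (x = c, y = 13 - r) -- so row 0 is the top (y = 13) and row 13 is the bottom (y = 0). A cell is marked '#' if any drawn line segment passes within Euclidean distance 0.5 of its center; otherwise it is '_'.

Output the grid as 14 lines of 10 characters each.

Segment 0: (5,6) -> (9,6)
Segment 1: (9,6) -> (7,6)
Segment 2: (7,6) -> (7,8)
Segment 3: (7,8) -> (7,9)
Segment 4: (7,9) -> (7,12)

Answer: __________
_______#__
_______#__
_______#__
_______#__
_______#__
_______#__
_____#####
__________
__________
__________
__________
__________
__________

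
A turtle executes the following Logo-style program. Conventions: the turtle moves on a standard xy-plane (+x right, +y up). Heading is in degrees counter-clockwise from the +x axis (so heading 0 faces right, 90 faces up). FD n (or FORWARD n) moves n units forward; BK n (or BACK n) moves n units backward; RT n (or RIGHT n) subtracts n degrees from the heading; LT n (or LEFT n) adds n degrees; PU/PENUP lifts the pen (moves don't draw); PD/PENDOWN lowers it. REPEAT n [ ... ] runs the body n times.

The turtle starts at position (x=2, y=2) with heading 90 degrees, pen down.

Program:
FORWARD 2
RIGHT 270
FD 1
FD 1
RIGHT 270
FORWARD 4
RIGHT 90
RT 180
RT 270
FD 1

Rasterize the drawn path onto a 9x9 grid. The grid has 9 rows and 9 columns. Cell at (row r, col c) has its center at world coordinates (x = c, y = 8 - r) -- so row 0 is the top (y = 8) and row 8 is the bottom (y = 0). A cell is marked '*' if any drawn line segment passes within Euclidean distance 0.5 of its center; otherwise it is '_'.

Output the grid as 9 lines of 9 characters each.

Answer: _________
_________
_________
_________
***______
*_*______
*_*______
*________
*________

Derivation:
Segment 0: (2,2) -> (2,4)
Segment 1: (2,4) -> (1,4)
Segment 2: (1,4) -> (0,4)
Segment 3: (0,4) -> (0,0)
Segment 4: (0,0) -> (0,1)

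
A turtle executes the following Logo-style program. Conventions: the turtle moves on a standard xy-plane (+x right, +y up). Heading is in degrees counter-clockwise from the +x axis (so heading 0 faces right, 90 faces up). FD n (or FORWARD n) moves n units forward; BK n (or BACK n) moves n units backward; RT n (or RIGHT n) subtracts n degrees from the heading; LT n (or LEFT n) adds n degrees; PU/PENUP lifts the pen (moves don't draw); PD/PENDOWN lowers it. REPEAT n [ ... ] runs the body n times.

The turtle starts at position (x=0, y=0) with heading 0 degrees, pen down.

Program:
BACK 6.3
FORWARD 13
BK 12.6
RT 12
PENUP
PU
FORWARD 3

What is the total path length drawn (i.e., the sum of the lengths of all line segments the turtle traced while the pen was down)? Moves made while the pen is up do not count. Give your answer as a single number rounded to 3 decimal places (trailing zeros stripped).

Executing turtle program step by step:
Start: pos=(0,0), heading=0, pen down
BK 6.3: (0,0) -> (-6.3,0) [heading=0, draw]
FD 13: (-6.3,0) -> (6.7,0) [heading=0, draw]
BK 12.6: (6.7,0) -> (-5.9,0) [heading=0, draw]
RT 12: heading 0 -> 348
PU: pen up
PU: pen up
FD 3: (-5.9,0) -> (-2.966,-0.624) [heading=348, move]
Final: pos=(-2.966,-0.624), heading=348, 3 segment(s) drawn

Segment lengths:
  seg 1: (0,0) -> (-6.3,0), length = 6.3
  seg 2: (-6.3,0) -> (6.7,0), length = 13
  seg 3: (6.7,0) -> (-5.9,0), length = 12.6
Total = 31.9

Answer: 31.9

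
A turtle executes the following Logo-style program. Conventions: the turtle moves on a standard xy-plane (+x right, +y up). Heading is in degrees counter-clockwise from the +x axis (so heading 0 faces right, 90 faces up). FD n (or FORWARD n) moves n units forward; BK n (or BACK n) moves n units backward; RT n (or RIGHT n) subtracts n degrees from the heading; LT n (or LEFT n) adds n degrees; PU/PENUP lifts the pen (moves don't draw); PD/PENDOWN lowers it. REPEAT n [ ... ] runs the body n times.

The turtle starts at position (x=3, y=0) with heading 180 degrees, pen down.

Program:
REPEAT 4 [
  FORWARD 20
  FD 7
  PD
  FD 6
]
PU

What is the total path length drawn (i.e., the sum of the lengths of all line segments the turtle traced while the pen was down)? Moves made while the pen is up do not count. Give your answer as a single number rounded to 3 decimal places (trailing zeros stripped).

Answer: 132

Derivation:
Executing turtle program step by step:
Start: pos=(3,0), heading=180, pen down
REPEAT 4 [
  -- iteration 1/4 --
  FD 20: (3,0) -> (-17,0) [heading=180, draw]
  FD 7: (-17,0) -> (-24,0) [heading=180, draw]
  PD: pen down
  FD 6: (-24,0) -> (-30,0) [heading=180, draw]
  -- iteration 2/4 --
  FD 20: (-30,0) -> (-50,0) [heading=180, draw]
  FD 7: (-50,0) -> (-57,0) [heading=180, draw]
  PD: pen down
  FD 6: (-57,0) -> (-63,0) [heading=180, draw]
  -- iteration 3/4 --
  FD 20: (-63,0) -> (-83,0) [heading=180, draw]
  FD 7: (-83,0) -> (-90,0) [heading=180, draw]
  PD: pen down
  FD 6: (-90,0) -> (-96,0) [heading=180, draw]
  -- iteration 4/4 --
  FD 20: (-96,0) -> (-116,0) [heading=180, draw]
  FD 7: (-116,0) -> (-123,0) [heading=180, draw]
  PD: pen down
  FD 6: (-123,0) -> (-129,0) [heading=180, draw]
]
PU: pen up
Final: pos=(-129,0), heading=180, 12 segment(s) drawn

Segment lengths:
  seg 1: (3,0) -> (-17,0), length = 20
  seg 2: (-17,0) -> (-24,0), length = 7
  seg 3: (-24,0) -> (-30,0), length = 6
  seg 4: (-30,0) -> (-50,0), length = 20
  seg 5: (-50,0) -> (-57,0), length = 7
  seg 6: (-57,0) -> (-63,0), length = 6
  seg 7: (-63,0) -> (-83,0), length = 20
  seg 8: (-83,0) -> (-90,0), length = 7
  seg 9: (-90,0) -> (-96,0), length = 6
  seg 10: (-96,0) -> (-116,0), length = 20
  seg 11: (-116,0) -> (-123,0), length = 7
  seg 12: (-123,0) -> (-129,0), length = 6
Total = 132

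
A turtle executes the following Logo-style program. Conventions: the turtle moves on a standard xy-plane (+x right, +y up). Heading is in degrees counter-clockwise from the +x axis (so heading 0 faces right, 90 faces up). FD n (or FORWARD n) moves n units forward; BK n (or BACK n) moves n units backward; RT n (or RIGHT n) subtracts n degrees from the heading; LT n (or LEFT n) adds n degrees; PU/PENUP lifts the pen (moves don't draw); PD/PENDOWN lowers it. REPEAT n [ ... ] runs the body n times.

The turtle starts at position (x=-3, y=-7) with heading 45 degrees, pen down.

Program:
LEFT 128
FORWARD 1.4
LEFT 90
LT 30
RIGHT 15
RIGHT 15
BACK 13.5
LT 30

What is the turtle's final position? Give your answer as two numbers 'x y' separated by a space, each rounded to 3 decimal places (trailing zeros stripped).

Executing turtle program step by step:
Start: pos=(-3,-7), heading=45, pen down
LT 128: heading 45 -> 173
FD 1.4: (-3,-7) -> (-4.39,-6.829) [heading=173, draw]
LT 90: heading 173 -> 263
LT 30: heading 263 -> 293
RT 15: heading 293 -> 278
RT 15: heading 278 -> 263
BK 13.5: (-4.39,-6.829) -> (-2.744,6.57) [heading=263, draw]
LT 30: heading 263 -> 293
Final: pos=(-2.744,6.57), heading=293, 2 segment(s) drawn

Answer: -2.744 6.57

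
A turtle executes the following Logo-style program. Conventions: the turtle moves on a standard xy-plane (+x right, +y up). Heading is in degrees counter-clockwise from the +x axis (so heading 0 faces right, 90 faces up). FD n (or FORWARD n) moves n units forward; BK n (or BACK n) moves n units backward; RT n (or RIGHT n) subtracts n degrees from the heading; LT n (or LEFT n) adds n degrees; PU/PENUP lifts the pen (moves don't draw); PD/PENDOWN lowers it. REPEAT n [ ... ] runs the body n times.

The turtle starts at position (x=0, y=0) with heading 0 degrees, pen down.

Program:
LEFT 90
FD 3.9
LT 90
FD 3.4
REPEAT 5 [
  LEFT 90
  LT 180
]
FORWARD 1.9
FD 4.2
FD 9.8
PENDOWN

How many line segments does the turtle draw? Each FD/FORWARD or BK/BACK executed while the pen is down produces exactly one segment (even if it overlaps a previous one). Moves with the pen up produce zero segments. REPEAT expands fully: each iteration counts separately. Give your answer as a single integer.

Answer: 5

Derivation:
Executing turtle program step by step:
Start: pos=(0,0), heading=0, pen down
LT 90: heading 0 -> 90
FD 3.9: (0,0) -> (0,3.9) [heading=90, draw]
LT 90: heading 90 -> 180
FD 3.4: (0,3.9) -> (-3.4,3.9) [heading=180, draw]
REPEAT 5 [
  -- iteration 1/5 --
  LT 90: heading 180 -> 270
  LT 180: heading 270 -> 90
  -- iteration 2/5 --
  LT 90: heading 90 -> 180
  LT 180: heading 180 -> 0
  -- iteration 3/5 --
  LT 90: heading 0 -> 90
  LT 180: heading 90 -> 270
  -- iteration 4/5 --
  LT 90: heading 270 -> 0
  LT 180: heading 0 -> 180
  -- iteration 5/5 --
  LT 90: heading 180 -> 270
  LT 180: heading 270 -> 90
]
FD 1.9: (-3.4,3.9) -> (-3.4,5.8) [heading=90, draw]
FD 4.2: (-3.4,5.8) -> (-3.4,10) [heading=90, draw]
FD 9.8: (-3.4,10) -> (-3.4,19.8) [heading=90, draw]
PD: pen down
Final: pos=(-3.4,19.8), heading=90, 5 segment(s) drawn
Segments drawn: 5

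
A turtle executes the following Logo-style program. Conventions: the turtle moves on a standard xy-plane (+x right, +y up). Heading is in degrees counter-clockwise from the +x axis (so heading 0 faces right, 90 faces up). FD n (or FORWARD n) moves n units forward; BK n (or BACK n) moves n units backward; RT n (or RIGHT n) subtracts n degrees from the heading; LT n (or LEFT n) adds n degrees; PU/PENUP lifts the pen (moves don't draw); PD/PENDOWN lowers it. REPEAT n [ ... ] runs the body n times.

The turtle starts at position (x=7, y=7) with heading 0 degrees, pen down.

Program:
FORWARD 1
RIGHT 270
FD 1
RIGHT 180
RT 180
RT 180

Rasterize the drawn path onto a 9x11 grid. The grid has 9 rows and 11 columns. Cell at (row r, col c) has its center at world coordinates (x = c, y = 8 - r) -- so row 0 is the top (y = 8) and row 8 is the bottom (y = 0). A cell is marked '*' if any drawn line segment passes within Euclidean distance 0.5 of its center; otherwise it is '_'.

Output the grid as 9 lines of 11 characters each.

Answer: ________*__
_______**__
___________
___________
___________
___________
___________
___________
___________

Derivation:
Segment 0: (7,7) -> (8,7)
Segment 1: (8,7) -> (8,8)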